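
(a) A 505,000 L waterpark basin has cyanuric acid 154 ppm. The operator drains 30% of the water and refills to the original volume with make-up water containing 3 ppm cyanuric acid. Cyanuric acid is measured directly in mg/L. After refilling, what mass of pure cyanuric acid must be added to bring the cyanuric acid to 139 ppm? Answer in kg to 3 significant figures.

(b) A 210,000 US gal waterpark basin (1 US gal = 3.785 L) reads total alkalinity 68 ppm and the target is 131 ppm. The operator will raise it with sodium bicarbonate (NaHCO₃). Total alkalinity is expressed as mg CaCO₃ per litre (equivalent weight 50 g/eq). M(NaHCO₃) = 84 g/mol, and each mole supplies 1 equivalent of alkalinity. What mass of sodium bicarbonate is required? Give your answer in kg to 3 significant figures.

(a) 15.3 kg; (b) 84.1 kg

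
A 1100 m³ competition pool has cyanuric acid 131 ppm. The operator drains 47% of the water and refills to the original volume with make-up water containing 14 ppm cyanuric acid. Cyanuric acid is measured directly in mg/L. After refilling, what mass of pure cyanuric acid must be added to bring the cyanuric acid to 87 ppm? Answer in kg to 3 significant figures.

12.1 kg

Volume: 1100 m³ = 1,100,000 L.
After draining 47% and refilling: 131 × 0.53 + 14 × 0.47 = 76.01 ppm.
Deficit to target: 87 − 76.01 = 10.99 mg/L.
Mass: 10.99 mg/L × 1,100,000 L = 12,090 g cyanuric acid.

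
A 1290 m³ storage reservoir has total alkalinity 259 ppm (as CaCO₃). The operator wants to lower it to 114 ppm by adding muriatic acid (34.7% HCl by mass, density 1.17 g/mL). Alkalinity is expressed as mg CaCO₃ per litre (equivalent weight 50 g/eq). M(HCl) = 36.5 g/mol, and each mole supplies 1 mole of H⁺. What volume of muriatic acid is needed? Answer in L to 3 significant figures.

336 L

Volume: 1290 m³ = 1,290,000 L.
Alkalinity to neutralize: (259 − 114) = 145 mg/L as CaCO₃ × 1,290,000 L = 187,000 g as CaCO₃.
Equivalents of H⁺ required: 187,000 ÷ 50 g/eq = 3741 eq = 3741 mol HCl.
Mass of HCl: 3741 × 36.5 = 136,500 g.
Mass of 34.7% solution: 136,500 / 0.347 = 393,500 g.
Volume: 393,500 g ÷ 1.17 g/mL = 336,300 mL.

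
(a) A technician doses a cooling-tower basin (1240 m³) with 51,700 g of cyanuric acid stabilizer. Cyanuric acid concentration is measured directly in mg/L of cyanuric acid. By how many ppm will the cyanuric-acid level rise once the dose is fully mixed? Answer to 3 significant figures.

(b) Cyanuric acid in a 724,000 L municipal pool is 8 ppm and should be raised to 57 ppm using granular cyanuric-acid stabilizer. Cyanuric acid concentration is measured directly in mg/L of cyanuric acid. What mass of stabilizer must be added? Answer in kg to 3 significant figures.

(a) Volume: 1240 m³ = 1,240,000 L.
(a) Rise: 51,700 g / 1,240,000 L × 1000 = 41.69 mg/L.

(b) CYA to add: (57 − 8) = 49 mg/L × 724,000 L = 35,480 g cyanuric acid.

(a) 41.7 ppm; (b) 35.5 kg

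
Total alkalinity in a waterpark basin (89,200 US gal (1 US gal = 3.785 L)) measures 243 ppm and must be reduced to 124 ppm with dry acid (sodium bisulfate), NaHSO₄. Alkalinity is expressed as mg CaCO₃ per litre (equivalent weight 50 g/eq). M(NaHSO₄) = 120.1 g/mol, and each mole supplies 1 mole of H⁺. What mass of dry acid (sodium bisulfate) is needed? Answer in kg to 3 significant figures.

Volume: 89,200 US gal × 3.785 L/gal = 337,622 L.
Alkalinity to neutralize: (243 − 124) = 119 mg/L as CaCO₃ × 337,622 L = 40,180 g as CaCO₃.
Equivalents of H⁺ required: 40,180 ÷ 50 g/eq = 803.5 eq = 803.5 mol NaHSO₄.
Mass of NaHSO₄: 803.5 × 120.1 = 96,510 g.

96.5 kg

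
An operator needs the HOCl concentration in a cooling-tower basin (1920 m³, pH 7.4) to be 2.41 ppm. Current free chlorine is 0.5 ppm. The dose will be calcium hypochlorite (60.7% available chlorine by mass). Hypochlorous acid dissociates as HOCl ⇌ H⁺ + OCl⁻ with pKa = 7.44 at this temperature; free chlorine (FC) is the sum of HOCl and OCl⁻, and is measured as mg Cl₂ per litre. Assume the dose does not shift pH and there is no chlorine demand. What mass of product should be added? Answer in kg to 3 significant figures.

Volume: 1920 m³ = 1,920,000 L.
[OCl⁻]/[HOCl] = 10^(pH − pKa) = 10^(7.4 − 7.44) = 0.912; fraction as HOCl = 1/(1 + 0.912) = 0.523.
Free chlorine required for 2.41 ppm HOCl: 2.41 / 0.523 = 4.608 ppm.
FC to add: 4.608 − 0.5 = 4.108 mg/L as Cl₂.
Cl₂ equivalent: 4.108 mg/L × 1,920,000 L = 7887 g.
Product at 60.7% available Cl: 7887 / 0.607 = 12,990 g.

13.0 kg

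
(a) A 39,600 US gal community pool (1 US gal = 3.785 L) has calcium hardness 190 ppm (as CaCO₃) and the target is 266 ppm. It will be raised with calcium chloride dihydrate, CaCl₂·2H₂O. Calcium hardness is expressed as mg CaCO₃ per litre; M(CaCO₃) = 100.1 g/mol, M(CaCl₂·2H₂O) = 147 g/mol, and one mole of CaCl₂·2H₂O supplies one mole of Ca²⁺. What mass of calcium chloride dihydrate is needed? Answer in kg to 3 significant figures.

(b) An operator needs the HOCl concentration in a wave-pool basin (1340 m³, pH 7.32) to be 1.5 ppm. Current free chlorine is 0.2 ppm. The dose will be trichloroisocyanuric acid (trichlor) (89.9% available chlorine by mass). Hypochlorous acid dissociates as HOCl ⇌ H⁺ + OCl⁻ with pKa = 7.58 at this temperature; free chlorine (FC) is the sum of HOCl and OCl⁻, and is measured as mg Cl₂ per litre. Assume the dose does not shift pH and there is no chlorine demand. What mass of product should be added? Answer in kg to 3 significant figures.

(a) 16.7 kg; (b) 3.17 kg

(a) Volume: 39,600 US gal × 3.785 L/gal = 149,886 L.
(a) Hardness to add: (266 − 190) = 76 mg/L as CaCO₃ × 149,886 L = 11,390 g as CaCO₃.
(a) Moles of Ca²⁺ (1 mol Ca²⁺ ≡ 1 mol CaCO₃): 11,390 / 100.1 g/mol = 113.8 mol.
(a) Mass of CaCl₂·2H₂O: 113.8 × 147 = 16,730 g.

(b) Volume: 1340 m³ = 1,340,000 L.
(b) [OCl⁻]/[HOCl] = 10^(pH − pKa) = 10^(7.32 − 7.58) = 0.5495; fraction as HOCl = 1/(1 + 0.5495) = 0.6454.
(b) Free chlorine required for 1.5 ppm HOCl: 1.5 / 0.6454 = 2.324 ppm.
(b) FC to add: 2.324 − 0.2 = 2.124 mg/L as Cl₂.
(b) Cl₂ equivalent: 2.124 mg/L × 1,340,000 L = 2847 g.
(b) Product at 89.9% available Cl: 2847 / 0.899 = 3166 g.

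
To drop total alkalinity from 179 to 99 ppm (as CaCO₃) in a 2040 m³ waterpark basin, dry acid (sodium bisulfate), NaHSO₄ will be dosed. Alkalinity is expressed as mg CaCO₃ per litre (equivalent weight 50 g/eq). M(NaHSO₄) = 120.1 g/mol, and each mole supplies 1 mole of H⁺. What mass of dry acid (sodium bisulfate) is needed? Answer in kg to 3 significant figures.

392 kg

Volume: 2040 m³ = 2,040,000 L.
Alkalinity to neutralize: (179 − 99) = 80 mg/L as CaCO₃ × 2,040,000 L = 163,200 g as CaCO₃.
Equivalents of H⁺ required: 163,200 ÷ 50 g/eq = 3264 eq = 3264 mol NaHSO₄.
Mass of NaHSO₄: 3264 × 120.1 = 392,000 g.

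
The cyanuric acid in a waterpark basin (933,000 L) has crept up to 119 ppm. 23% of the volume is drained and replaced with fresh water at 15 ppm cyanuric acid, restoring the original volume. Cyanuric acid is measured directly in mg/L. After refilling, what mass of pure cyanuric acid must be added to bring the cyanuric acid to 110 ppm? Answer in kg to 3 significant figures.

After draining 23% and refilling: 119 × 0.77 + 15 × 0.23 = 95.08 ppm.
Deficit to target: 110 − 95.08 = 14.92 mg/L.
Mass: 14.92 mg/L × 933,000 L = 13,920 g cyanuric acid.

13.9 kg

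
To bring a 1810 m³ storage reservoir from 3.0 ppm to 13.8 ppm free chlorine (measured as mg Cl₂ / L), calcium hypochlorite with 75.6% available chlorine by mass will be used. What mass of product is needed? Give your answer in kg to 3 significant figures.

Volume: 1810 m³ = 1,810,000 L.
Chlorine deficit: 13.8 − 3.0 = 10.8 ppm = 10.8 mg/L as Cl₂.
Cl₂ equivalent needed: 10.8 mg/L × 1,810,000 L = 19,550,000 mg = 19,550 g.
Product at 75.6% available chlorine: 19,550 / 0.756 = 25,860 g.

25.9 kg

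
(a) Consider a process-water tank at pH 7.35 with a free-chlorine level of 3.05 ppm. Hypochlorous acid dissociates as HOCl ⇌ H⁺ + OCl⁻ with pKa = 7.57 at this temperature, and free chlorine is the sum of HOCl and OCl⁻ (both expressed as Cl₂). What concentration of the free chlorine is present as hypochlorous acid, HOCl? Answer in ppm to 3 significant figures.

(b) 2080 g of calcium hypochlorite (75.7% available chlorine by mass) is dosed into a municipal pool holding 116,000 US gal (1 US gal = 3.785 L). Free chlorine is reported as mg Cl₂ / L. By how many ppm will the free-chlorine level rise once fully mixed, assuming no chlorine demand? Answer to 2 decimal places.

(a) [OCl⁻]/[HOCl] = 10^(pH − pKa) = 10^(7.35 − 7.57) = 10^-0.22 = 0.6026.
(a) Fraction as HOCl = 1 / (1 + 0.6026) = 0.624.
(a) HOCl = 0.624 × 3.05 ppm = 1.903 ppm.

(b) Volume: 116,000 US gal × 3.785 L/gal = 439,060 L.
(b) Available chlorine delivered: 2080 g × 0.757 = 1575 g as Cl₂.
(b) Concentration rise: 1575 g / 439,060 L = 3.586 mg/L = 3.59 ppm.

(a) 1.90 ppm; (b) 3.59 ppm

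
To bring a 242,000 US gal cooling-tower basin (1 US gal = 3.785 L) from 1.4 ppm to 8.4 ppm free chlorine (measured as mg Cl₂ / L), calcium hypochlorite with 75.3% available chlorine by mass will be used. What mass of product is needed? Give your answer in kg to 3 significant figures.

8.51 kg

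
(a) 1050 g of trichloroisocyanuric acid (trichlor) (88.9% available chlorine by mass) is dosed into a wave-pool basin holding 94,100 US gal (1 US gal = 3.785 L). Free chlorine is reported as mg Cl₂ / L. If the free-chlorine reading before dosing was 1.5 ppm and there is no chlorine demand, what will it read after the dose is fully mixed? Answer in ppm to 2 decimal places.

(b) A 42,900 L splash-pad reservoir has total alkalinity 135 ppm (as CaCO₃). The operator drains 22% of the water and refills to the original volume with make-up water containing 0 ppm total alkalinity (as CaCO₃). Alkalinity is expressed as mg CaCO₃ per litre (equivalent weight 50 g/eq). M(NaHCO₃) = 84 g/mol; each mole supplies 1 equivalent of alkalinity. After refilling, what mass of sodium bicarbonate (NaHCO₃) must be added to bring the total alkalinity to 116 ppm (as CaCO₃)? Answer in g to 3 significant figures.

(a) Volume: 94,100 US gal × 3.785 L/gal = 356,168 L.
(a) Available chlorine delivered: 1050 g × 0.889 = 933.5 g as Cl₂.
(a) Concentration rise: 933.5 g / 356,168 L = 2.621 mg/L = 2.62 ppm.
(a) Final FC: 1.5 + 2.62 = 4.12 ppm.

(b) After draining 22% and refilling: 135 × 0.78 + 0 × 0.22 = 105.3 ppm.
(b) Deficit to target: 116 − 105.3 = 10.7 mg/L.
(b) As CaCO₃: 10.7 mg/L × 42,900 L = 459 g; ÷ 50 g/eq ÷ 1 = 9.181 mol NaHCO₃.
(b) Mass: 9.181 × 84 = 771.2 g.

(a) 4.12 ppm; (b) 771 g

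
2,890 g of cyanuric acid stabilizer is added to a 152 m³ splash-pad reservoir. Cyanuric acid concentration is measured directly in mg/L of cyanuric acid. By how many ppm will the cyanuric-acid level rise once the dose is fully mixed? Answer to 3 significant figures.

Volume: 152 m³ = 152,000 L.
Rise: 2,890 g / 152,000 L × 1000 = 19.01 mg/L.

19.0 ppm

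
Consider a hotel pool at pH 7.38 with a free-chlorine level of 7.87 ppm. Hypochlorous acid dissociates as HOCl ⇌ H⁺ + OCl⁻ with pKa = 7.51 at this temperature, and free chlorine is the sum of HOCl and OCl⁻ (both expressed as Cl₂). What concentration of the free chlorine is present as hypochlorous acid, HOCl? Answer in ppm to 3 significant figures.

4.52 ppm

[OCl⁻]/[HOCl] = 10^(pH − pKa) = 10^(7.38 − 7.51) = 10^-0.13 = 0.7413.
Fraction as HOCl = 1 / (1 + 0.7413) = 0.5743.
HOCl = 0.5743 × 7.87 ppm = 4.52 ppm.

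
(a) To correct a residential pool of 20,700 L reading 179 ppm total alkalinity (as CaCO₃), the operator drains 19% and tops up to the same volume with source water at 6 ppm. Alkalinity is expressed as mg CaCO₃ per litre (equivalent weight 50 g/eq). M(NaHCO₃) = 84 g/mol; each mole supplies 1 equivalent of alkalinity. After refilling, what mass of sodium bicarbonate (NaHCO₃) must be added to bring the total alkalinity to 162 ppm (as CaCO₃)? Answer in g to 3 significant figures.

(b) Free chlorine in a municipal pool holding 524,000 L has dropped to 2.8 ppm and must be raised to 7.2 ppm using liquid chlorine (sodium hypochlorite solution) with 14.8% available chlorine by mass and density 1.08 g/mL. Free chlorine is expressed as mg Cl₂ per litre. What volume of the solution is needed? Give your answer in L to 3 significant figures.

(a) After draining 19% and refilling: 179 × 0.81 + 6 × 0.19 = 146.13 ppm.
(a) Deficit to target: 162 − 146.13 = 15.87 mg/L.
(a) As CaCO₃: 15.87 mg/L × 20,700 L = 328.5 g; ÷ 50 g/eq ÷ 1 = 6.57 mol NaHCO₃.
(a) Mass: 6.57 × 84 = 551.9 g.

(b) Chlorine deficit: 7.2 − 2.8 = 4.4 ppm = 4.4 mg/L as Cl₂.
(b) Cl₂ equivalent needed: 4.4 mg/L × 524,000 L = 2,306,000 mg = 2306 g.
(b) Product at 14.8% available chlorine: 2306 / 0.148 = 15,580 g.
(b) Volume at density 1.08 g/mL: 15,580 g ÷ 1.08 g/mL = 14,420 mL.

(a) 552 g; (b) 14.4 L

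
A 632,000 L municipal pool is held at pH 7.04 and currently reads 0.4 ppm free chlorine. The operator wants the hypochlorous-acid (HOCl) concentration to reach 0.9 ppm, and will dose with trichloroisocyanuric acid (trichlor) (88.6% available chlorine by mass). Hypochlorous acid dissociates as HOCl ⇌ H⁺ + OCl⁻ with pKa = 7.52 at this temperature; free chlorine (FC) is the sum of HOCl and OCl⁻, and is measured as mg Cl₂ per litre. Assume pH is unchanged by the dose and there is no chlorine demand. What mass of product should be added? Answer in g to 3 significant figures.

[OCl⁻]/[HOCl] = 10^(pH − pKa) = 10^(7.04 − 7.52) = 0.3311; fraction as HOCl = 1/(1 + 0.3311) = 0.7512.
Free chlorine required for 0.9 ppm HOCl: 0.9 / 0.7512 = 1.198 ppm.
FC to add: 1.198 − 0.4 = 0.798 mg/L as Cl₂.
Cl₂ equivalent: 0.798 mg/L × 632,000 L = 504.3 g.
Product at 88.6% available Cl: 504.3 / 0.886 = 569.2 g.

569 g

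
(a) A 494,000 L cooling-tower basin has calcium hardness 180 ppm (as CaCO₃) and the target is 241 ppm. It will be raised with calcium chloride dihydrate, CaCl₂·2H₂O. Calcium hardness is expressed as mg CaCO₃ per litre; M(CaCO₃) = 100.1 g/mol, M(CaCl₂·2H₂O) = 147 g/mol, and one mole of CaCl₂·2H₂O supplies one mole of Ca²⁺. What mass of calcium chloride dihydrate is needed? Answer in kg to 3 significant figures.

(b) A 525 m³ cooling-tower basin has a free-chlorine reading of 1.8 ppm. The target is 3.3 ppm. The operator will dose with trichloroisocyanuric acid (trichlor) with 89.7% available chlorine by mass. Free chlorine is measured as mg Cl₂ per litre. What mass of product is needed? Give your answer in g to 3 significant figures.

(a) 44.3 kg; (b) 878 g

(a) Hardness to add: (241 − 180) = 61 mg/L as CaCO₃ × 494,000 L = 30,130 g as CaCO₃.
(a) Moles of Ca²⁺ (1 mol Ca²⁺ ≡ 1 mol CaCO₃): 30,130 / 100.1 g/mol = 301 mol.
(a) Mass of CaCl₂·2H₂O: 301 × 147 = 44,250 g.

(b) Volume: 525 m³ = 525,000 L.
(b) Chlorine deficit: 3.3 − 1.8 = 1.5 ppm = 1.5 mg/L as Cl₂.
(b) Cl₂ equivalent needed: 1.5 mg/L × 525,000 L = 787,500 mg = 787.5 g.
(b) Product at 89.7% available chlorine: 787.5 / 0.897 = 877.9 g.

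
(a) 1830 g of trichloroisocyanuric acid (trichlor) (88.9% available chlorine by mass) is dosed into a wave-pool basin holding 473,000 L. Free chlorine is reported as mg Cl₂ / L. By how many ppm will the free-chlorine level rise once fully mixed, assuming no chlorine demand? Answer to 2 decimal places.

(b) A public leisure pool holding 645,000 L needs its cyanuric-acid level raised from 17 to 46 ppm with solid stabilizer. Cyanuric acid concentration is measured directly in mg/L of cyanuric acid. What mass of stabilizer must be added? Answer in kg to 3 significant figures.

(a) Available chlorine delivered: 1830 g × 0.889 = 1627 g as Cl₂.
(a) Concentration rise: 1627 g / 473,000 L = 3.439 mg/L = 3.44 ppm.

(b) CYA to add: (46 − 17) = 29 mg/L × 645,000 L = 18,700 g cyanuric acid.

(a) 3.44 ppm; (b) 18.7 kg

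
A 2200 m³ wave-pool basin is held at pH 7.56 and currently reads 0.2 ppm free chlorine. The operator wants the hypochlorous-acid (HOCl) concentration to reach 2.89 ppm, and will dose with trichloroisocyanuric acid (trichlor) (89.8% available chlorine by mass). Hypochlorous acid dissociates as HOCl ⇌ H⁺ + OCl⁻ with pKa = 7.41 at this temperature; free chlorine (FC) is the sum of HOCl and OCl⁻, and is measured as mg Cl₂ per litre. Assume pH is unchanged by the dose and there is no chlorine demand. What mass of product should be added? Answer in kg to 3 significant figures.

Volume: 2200 m³ = 2,200,000 L.
[OCl⁻]/[HOCl] = 10^(pH − pKa) = 10^(7.56 − 7.41) = 1.413; fraction as HOCl = 1/(1 + 1.413) = 0.4145.
Free chlorine required for 2.89 ppm HOCl: 2.89 / 0.4145 = 6.972 ppm.
FC to add: 6.972 − 0.2 = 6.772 mg/L as Cl₂.
Cl₂ equivalent: 6.772 mg/L × 2,200,000 L = 14,900 g.
Product at 89.8% available Cl: 14,900 / 0.898 = 16,590 g.

16.6 kg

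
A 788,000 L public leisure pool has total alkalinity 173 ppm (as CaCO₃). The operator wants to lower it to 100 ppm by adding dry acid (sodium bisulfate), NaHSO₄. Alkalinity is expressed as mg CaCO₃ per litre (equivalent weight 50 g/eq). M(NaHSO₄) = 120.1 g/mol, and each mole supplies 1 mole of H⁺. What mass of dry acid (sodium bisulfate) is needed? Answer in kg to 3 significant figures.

138 kg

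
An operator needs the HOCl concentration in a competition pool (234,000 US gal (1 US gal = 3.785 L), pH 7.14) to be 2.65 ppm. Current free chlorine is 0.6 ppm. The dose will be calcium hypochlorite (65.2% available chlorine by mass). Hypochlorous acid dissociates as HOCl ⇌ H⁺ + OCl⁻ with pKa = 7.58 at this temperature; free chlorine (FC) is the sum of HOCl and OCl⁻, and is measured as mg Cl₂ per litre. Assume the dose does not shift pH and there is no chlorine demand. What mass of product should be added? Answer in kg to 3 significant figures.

4.09 kg

Volume: 234,000 US gal × 3.785 L/gal = 885,690 L.
[OCl⁻]/[HOCl] = 10^(pH − pKa) = 10^(7.14 − 7.58) = 0.3631; fraction as HOCl = 1/(1 + 0.3631) = 0.7336.
Free chlorine required for 2.65 ppm HOCl: 2.65 / 0.7336 = 3.612 ppm.
FC to add: 3.612 − 0.6 = 3.012 mg/L as Cl₂.
Cl₂ equivalent: 3.012 mg/L × 885,690 L = 2668 g.
Product at 65.2% available Cl: 2668 / 0.652 = 4092 g.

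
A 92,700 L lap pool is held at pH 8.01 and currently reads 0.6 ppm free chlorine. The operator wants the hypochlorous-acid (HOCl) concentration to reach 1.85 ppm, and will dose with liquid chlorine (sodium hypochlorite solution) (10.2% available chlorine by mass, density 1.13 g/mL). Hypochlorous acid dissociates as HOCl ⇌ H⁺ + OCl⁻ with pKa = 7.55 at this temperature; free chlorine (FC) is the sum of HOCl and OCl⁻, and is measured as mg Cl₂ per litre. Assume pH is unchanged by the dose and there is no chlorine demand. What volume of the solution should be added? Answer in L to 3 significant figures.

[OCl⁻]/[HOCl] = 10^(pH − pKa) = 10^(8.01 − 7.55) = 2.884; fraction as HOCl = 1/(1 + 2.884) = 0.2575.
Free chlorine required for 1.85 ppm HOCl: 1.85 / 0.2575 = 7.185 ppm.
FC to add: 7.185 − 0.6 = 6.585 mg/L as Cl₂.
Cl₂ equivalent: 6.585 mg/L × 92,700 L = 610.5 g.
Product at 10.2% available Cl: 610.5 / 0.102 = 5985 g.
Volume: 5985 g ÷ 1.13 g/mL = 5296 mL.

5.30 L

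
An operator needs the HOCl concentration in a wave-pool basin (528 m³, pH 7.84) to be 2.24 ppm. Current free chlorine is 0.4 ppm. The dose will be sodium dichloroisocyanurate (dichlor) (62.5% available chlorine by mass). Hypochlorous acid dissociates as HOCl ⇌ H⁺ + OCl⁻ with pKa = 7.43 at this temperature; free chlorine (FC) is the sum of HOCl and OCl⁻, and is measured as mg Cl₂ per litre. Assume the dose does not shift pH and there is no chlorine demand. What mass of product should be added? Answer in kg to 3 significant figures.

6.42 kg

Volume: 528 m³ = 528,000 L.
[OCl⁻]/[HOCl] = 10^(pH − pKa) = 10^(7.84 − 7.43) = 2.57; fraction as HOCl = 1/(1 + 2.57) = 0.2801.
Free chlorine required for 2.24 ppm HOCl: 2.24 / 0.2801 = 7.998 ppm.
FC to add: 7.998 − 0.4 = 7.598 mg/L as Cl₂.
Cl₂ equivalent: 7.598 mg/L × 528,000 L = 4012 g.
Product at 62.5% available Cl: 4012 / 0.625 = 6419 g.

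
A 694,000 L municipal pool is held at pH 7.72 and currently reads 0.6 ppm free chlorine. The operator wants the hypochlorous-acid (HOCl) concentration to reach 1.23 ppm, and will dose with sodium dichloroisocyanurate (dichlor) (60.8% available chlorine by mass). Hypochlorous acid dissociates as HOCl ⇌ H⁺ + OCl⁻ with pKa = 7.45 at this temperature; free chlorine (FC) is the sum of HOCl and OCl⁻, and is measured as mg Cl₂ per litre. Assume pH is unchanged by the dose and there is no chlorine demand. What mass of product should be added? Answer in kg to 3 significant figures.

[OCl⁻]/[HOCl] = 10^(pH − pKa) = 10^(7.72 − 7.45) = 1.862; fraction as HOCl = 1/(1 + 1.862) = 0.3494.
Free chlorine required for 1.23 ppm HOCl: 1.23 / 0.3494 = 3.52 ppm.
FC to add: 3.52 − 0.6 = 2.92 mg/L as Cl₂.
Cl₂ equivalent: 2.92 mg/L × 694,000 L = 2027 g.
Product at 60.8% available Cl: 2027 / 0.608 = 3333 g.

3.33 kg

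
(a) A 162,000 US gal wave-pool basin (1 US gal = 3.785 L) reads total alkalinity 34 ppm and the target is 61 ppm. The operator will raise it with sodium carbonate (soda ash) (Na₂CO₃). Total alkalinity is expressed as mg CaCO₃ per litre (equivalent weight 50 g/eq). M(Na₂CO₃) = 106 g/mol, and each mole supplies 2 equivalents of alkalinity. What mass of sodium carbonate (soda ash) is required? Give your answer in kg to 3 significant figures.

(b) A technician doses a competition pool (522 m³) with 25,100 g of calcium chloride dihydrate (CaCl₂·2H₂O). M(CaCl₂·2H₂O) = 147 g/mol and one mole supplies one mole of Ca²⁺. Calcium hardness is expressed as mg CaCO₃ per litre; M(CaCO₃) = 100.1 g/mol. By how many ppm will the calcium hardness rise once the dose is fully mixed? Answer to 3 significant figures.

(a) 17.5 kg; (b) 32.7 ppm

(a) Volume: 162,000 US gal × 3.785 L/gal = 613,170 L.
(a) Alkalinity to add: (61 − 34) = 27 mg/L as CaCO₃ × 613,170 L = 16,560 g as CaCO₃.
(a) Equivalents: 16,560 g ÷ 50 g/eq = 331.1 eq.
(a) Each mole of Na₂CO₃ supplies 2 eq, so 331.1 / 2 = 165.6 mol.
(a) Mass: 165.6 mol × 106 g/mol = 17,550 g.

(b) Volume: 522 m³ = 522,000 L.
(b) Moles of Ca²⁺: 25,100 g ÷ 147 g/mol = 170.7 mol.
(b) As CaCO₃: 170.7 mol × 100.1 g/mol = 17,090 g.
(b) Rise: 17,090 g / 522,000 L × 1000 = 32.74 mg/L.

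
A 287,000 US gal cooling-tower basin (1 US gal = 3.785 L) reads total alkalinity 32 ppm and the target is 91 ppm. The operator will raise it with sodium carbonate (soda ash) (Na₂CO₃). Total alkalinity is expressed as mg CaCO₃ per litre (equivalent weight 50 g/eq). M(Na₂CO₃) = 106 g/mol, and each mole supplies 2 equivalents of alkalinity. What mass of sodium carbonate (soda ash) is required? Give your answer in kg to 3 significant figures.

67.9 kg

Volume: 287,000 US gal × 3.785 L/gal = 1,086,295 L.
Alkalinity to add: (91 − 32) = 59 mg/L as CaCO₃ × 1,086,295 L = 64,090 g as CaCO₃.
Equivalents: 64,090 g ÷ 50 g/eq = 1282 eq.
Each mole of Na₂CO₃ supplies 2 eq, so 1282 / 2 = 640.9 mol.
Mass: 640.9 mol × 106 g/mol = 67,940 g.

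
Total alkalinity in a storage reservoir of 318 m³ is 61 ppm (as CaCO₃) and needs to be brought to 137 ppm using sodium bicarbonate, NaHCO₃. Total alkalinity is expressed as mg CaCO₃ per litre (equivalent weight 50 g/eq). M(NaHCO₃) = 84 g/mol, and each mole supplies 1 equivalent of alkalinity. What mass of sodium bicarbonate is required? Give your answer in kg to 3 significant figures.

40.6 kg

Volume: 318 m³ = 318,000 L.
Alkalinity to add: (137 − 61) = 76 mg/L as CaCO₃ × 318,000 L = 24,170 g as CaCO₃.
Equivalents: 24,170 g ÷ 50 g/eq = 483.4 eq.
NaHCO₃ supplies 1 eq per mole → 483.4 mol.
Mass: 483.4 mol × 84 g/mol = 40,600 g.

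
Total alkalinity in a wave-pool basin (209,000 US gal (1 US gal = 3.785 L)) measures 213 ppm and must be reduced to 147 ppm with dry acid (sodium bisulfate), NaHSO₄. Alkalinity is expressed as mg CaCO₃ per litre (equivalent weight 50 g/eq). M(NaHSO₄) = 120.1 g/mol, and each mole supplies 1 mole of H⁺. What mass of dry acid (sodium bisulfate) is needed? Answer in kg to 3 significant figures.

Volume: 209,000 US gal × 3.785 L/gal = 791,065 L.
Alkalinity to neutralize: (213 − 147) = 66 mg/L as CaCO₃ × 791,065 L = 52,210 g as CaCO₃.
Equivalents of H⁺ required: 52,210 ÷ 50 g/eq = 1044 eq = 1044 mol NaHSO₄.
Mass of NaHSO₄: 1044 × 120.1 = 125,400 g.

125 kg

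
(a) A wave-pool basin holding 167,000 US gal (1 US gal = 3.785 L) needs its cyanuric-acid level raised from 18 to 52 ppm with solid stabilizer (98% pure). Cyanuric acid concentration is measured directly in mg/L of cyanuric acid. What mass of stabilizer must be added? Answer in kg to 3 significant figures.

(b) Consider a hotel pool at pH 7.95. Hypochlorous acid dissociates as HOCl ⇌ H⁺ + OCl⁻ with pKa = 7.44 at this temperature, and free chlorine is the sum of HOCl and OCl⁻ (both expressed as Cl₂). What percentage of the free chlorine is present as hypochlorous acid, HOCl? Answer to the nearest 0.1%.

(a) Volume: 167,000 US gal × 3.785 L/gal = 632,095 L.
(a) CYA to add: (52 − 18) = 34 mg/L × 632,095 L = 21,490 g cyanuric acid.
(a) At 98% purity: 21,490 / 0.98 = 21,930 g product.

(b) [OCl⁻]/[HOCl] = 10^(pH − pKa) = 10^(7.95 − 7.44) = 10^0.51 = 3.236.
(b) Fraction as HOCl = 1 / (1 + 3.236) = 0.2361.

(a) 21.9 kg; (b) 23.6%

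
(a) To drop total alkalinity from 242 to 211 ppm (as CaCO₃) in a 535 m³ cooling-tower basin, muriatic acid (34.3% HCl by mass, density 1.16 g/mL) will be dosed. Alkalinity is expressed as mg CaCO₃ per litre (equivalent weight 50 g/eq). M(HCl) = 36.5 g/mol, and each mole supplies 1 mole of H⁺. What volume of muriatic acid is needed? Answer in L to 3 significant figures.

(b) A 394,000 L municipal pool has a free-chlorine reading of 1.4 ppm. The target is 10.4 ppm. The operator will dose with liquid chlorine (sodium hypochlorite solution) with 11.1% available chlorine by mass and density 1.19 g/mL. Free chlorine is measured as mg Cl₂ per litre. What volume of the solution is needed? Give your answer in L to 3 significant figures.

(a) Volume: 535 m³ = 535,000 L.
(a) Alkalinity to neutralize: (242 − 211) = 31 mg/L as CaCO₃ × 535,000 L = 16,580 g as CaCO₃.
(a) Equivalents of H⁺ required: 16,580 ÷ 50 g/eq = 331.7 eq = 331.7 mol HCl.
(a) Mass of HCl: 331.7 × 36.5 = 12,110 g.
(a) Mass of 34.3% solution: 12,110 / 0.343 = 35,300 g.
(a) Volume: 35,300 g ÷ 1.16 g/mL = 30,430 mL.

(b) Chlorine deficit: 10.4 − 1.4 = 9 ppm = 9 mg/L as Cl₂.
(b) Cl₂ equivalent needed: 9 mg/L × 394,000 L = 3,546,000 mg = 3546 g.
(b) Product at 11.1% available chlorine: 3546 / 0.111 = 31,950 g.
(b) Volume at density 1.19 g/mL: 31,950 g ÷ 1.19 g/mL = 26,850 mL.

(a) 30.4 L; (b) 26.8 L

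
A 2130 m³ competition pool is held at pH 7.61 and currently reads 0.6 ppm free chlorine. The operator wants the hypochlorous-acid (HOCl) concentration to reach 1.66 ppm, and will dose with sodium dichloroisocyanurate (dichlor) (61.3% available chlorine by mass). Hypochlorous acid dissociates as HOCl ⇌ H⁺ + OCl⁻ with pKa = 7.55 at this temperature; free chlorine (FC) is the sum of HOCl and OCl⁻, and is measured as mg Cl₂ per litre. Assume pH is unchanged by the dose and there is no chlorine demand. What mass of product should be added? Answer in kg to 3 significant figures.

10.3 kg

Volume: 2130 m³ = 2,130,000 L.
[OCl⁻]/[HOCl] = 10^(pH − pKa) = 10^(7.61 − 7.55) = 1.148; fraction as HOCl = 1/(1 + 1.148) = 0.4655.
Free chlorine required for 1.66 ppm HOCl: 1.66 / 0.4655 = 3.566 ppm.
FC to add: 3.566 − 0.6 = 2.966 mg/L as Cl₂.
Cl₂ equivalent: 2.966 mg/L × 2,130,000 L = 6317 g.
Product at 61.3% available Cl: 6317 / 0.613 = 10,310 g.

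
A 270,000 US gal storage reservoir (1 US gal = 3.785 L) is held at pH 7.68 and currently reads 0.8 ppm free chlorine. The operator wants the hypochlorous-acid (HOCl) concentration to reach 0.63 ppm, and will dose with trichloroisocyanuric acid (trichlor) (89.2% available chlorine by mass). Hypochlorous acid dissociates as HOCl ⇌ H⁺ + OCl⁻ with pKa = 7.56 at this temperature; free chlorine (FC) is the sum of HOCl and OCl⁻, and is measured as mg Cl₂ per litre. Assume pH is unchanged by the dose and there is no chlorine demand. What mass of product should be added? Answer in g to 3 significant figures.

Volume: 270,000 US gal × 3.785 L/gal = 1,021,950 L.
[OCl⁻]/[HOCl] = 10^(pH − pKa) = 10^(7.68 − 7.56) = 1.318; fraction as HOCl = 1/(1 + 1.318) = 0.4314.
Free chlorine required for 0.63 ppm HOCl: 0.63 / 0.4314 = 1.461 ppm.
FC to add: 1.461 − 0.8 = 0.6605 mg/L as Cl₂.
Cl₂ equivalent: 0.6605 mg/L × 1,021,950 L = 675 g.
Product at 89.2% available Cl: 675 / 0.892 = 756.7 g.

757 g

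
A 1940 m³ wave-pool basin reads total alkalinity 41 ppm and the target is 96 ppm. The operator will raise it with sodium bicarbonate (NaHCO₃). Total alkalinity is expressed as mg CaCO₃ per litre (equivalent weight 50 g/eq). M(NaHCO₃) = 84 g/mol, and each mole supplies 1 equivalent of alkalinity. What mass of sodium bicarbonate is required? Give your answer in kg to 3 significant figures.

179 kg

Volume: 1940 m³ = 1,940,000 L.
Alkalinity to add: (96 − 41) = 55 mg/L as CaCO₃ × 1,940,000 L = 106,700 g as CaCO₃.
Equivalents: 106,700 g ÷ 50 g/eq = 2134 eq.
NaHCO₃ supplies 1 eq per mole → 2134 mol.
Mass: 2134 mol × 84 g/mol = 179,300 g.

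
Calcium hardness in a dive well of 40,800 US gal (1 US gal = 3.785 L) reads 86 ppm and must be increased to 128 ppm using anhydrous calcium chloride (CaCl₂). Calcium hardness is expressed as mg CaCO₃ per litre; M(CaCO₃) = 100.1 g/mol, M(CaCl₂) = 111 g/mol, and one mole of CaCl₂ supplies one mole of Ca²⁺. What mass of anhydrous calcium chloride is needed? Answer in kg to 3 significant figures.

Volume: 40,800 US gal × 3.785 L/gal = 154,428 L.
Hardness to add: (128 − 86) = 42 mg/L as CaCO₃ × 154,428 L = 6486 g as CaCO₃.
Moles of Ca²⁺ (1 mol Ca²⁺ ≡ 1 mol CaCO₃): 6486 / 100.1 g/mol = 64.79 mol.
Mass of CaCl₂: 64.79 × 111 = 7192 g.

7.19 kg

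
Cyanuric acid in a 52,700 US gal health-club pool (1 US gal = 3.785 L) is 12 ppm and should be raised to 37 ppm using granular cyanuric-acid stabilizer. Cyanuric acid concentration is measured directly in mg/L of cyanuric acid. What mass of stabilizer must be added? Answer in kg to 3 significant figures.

Volume: 52,700 US gal × 3.785 L/gal = 199,470 L.
CYA to add: (37 − 12) = 25 mg/L × 199,470 L = 4987 g cyanuric acid.

4.99 kg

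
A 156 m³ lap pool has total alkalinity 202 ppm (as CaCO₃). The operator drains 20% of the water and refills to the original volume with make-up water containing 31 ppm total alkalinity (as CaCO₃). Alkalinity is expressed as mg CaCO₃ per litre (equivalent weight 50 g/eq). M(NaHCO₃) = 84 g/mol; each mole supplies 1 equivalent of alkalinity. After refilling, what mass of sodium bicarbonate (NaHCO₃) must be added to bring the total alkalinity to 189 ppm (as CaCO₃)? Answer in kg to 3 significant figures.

5.56 kg

Volume: 156 m³ = 156,000 L.
After draining 20% and refilling: 202 × 0.80 + 31 × 0.20 = 167.8 ppm.
Deficit to target: 189 − 167.8 = 21.2 mg/L.
As CaCO₃: 21.2 mg/L × 156,000 L = 3307 g; ÷ 50 g/eq ÷ 1 = 66.14 mol NaHCO₃.
Mass: 66.14 × 84 = 5556 g.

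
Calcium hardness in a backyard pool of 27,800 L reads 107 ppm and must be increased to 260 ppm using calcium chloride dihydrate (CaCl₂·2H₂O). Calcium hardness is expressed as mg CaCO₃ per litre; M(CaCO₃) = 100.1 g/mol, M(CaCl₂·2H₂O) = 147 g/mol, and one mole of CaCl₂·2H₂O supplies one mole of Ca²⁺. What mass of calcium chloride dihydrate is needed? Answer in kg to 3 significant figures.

6.25 kg

Hardness to add: (260 − 107) = 153 mg/L as CaCO₃ × 27,800 L = 4253 g as CaCO₃.
Moles of Ca²⁺ (1 mol Ca²⁺ ≡ 1 mol CaCO₃): 4253 / 100.1 g/mol = 42.49 mol.
Mass of CaCl₂·2H₂O: 42.49 × 147 = 6246 g.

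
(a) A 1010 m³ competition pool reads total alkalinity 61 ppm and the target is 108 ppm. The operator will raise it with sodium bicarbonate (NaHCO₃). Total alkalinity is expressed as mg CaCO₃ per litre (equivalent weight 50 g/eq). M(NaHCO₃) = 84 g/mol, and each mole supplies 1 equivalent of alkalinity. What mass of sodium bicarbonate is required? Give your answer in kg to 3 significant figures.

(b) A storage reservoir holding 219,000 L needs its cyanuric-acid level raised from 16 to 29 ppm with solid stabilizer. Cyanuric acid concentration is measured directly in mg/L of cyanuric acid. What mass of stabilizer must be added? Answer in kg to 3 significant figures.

(a) Volume: 1010 m³ = 1,010,000 L.
(a) Alkalinity to add: (108 − 61) = 47 mg/L as CaCO₃ × 1,010,000 L = 47,470 g as CaCO₃.
(a) Equivalents: 47,470 g ÷ 50 g/eq = 949.4 eq.
(a) NaHCO₃ supplies 1 eq per mole → 949.4 mol.
(a) Mass: 949.4 mol × 84 g/mol = 79,750 g.

(b) CYA to add: (29 − 16) = 13 mg/L × 219,000 L = 2847 g cyanuric acid.

(a) 79.7 kg; (b) 2.85 kg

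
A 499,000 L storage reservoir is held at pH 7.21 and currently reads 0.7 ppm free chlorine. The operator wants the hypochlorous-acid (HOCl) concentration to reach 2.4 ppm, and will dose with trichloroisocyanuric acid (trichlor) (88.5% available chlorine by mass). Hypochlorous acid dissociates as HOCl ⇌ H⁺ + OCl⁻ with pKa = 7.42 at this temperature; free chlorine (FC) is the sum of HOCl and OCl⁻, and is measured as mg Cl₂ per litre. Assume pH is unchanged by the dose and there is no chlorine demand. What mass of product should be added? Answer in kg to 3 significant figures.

[OCl⁻]/[HOCl] = 10^(pH − pKa) = 10^(7.21 − 7.42) = 0.6166; fraction as HOCl = 1/(1 + 0.6166) = 0.6186.
Free chlorine required for 2.4 ppm HOCl: 2.4 / 0.6186 = 3.88 ppm.
FC to add: 3.88 − 0.7 = 3.18 mg/L as Cl₂.
Cl₂ equivalent: 3.18 mg/L × 499,000 L = 1587 g.
Product at 88.5% available Cl: 1587 / 0.885 = 1793 g.

1.79 kg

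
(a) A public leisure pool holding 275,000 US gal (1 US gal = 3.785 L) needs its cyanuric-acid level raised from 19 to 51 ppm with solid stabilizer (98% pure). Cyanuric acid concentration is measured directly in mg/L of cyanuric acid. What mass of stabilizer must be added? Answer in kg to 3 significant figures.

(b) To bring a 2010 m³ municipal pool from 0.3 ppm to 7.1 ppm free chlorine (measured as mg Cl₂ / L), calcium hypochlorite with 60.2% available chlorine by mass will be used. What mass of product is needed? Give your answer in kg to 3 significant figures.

(a) 34.0 kg; (b) 22.7 kg

(a) Volume: 275,000 US gal × 3.785 L/gal = 1,040,875 L.
(a) CYA to add: (51 − 19) = 32 mg/L × 1,040,875 L = 33,310 g cyanuric acid.
(a) At 98% purity: 33,310 / 0.98 = 33,990 g product.

(b) Volume: 2010 m³ = 2,010,000 L.
(b) Chlorine deficit: 7.1 − 0.3 = 6.8 ppm = 6.8 mg/L as Cl₂.
(b) Cl₂ equivalent needed: 6.8 mg/L × 2,010,000 L = 13,670,000 mg = 13,670 g.
(b) Product at 60.2% available chlorine: 13,670 / 0.602 = 22,700 g.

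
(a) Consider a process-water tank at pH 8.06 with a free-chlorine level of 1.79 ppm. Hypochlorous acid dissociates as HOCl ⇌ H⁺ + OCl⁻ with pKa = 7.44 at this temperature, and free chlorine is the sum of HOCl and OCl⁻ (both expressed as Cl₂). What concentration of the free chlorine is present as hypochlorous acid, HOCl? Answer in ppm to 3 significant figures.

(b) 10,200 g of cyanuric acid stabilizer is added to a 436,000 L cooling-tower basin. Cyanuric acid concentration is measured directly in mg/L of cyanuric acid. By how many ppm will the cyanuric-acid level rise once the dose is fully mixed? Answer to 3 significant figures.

(a) 0.346 ppm; (b) 23.4 ppm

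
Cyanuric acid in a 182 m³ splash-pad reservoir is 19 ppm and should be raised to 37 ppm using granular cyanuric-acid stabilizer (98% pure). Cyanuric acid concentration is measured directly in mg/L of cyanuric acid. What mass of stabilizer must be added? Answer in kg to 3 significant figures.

Volume: 182 m³ = 182,000 L.
CYA to add: (37 − 19) = 18 mg/L × 182,000 L = 3276 g cyanuric acid.
At 98% purity: 3276 / 0.98 = 3343 g product.

3.34 kg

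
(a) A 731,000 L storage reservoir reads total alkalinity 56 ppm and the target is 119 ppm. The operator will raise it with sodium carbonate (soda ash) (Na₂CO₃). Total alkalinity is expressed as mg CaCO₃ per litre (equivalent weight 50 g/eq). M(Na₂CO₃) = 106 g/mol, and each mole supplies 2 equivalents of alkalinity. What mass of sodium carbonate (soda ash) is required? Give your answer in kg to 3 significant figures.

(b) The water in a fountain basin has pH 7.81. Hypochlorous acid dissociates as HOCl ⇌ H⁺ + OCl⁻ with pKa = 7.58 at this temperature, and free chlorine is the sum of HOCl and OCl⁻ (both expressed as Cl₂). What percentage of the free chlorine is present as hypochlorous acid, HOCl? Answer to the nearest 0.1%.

(a) 48.8 kg; (b) 37.1%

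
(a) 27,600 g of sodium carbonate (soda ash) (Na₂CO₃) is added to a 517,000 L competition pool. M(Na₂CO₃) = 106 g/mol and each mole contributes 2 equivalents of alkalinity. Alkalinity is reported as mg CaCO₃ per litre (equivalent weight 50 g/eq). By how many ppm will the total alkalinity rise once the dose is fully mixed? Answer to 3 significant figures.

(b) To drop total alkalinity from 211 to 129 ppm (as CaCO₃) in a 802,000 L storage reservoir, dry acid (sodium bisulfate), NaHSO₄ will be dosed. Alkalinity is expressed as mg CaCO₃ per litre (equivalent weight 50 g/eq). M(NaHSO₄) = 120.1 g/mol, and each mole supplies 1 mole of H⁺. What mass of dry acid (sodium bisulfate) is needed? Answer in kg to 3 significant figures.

(a) Moles of Na₂CO₃: 27,600 g ÷ 106 g/mol = 260.4 mol → 520.8 eq of alkalinity.
(a) As CaCO₃: 520.8 eq × 50 g/eq = 26,040 g.
(a) Rise: 26,040 g / 517,000 L × 1000 = 50.36 mg/L.

(b) Alkalinity to neutralize: (211 − 129) = 82 mg/L as CaCO₃ × 802,000 L = 65,760 g as CaCO₃.
(b) Equivalents of H⁺ required: 65,760 ÷ 50 g/eq = 1315 eq = 1315 mol NaHSO₄.
(b) Mass of NaHSO₄: 1315 × 120.1 = 158,000 g.

(a) 50.4 ppm; (b) 158 kg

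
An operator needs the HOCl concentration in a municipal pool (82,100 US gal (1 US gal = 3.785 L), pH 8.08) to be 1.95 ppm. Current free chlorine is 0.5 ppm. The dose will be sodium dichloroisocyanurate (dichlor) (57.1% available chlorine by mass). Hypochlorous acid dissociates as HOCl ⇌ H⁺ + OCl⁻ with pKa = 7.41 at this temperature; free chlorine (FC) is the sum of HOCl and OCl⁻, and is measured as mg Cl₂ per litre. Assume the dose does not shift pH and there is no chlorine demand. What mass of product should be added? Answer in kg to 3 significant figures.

5.75 kg

Volume: 82,100 US gal × 3.785 L/gal = 310,748 L.
[OCl⁻]/[HOCl] = 10^(pH − pKa) = 10^(8.08 − 7.41) = 4.677; fraction as HOCl = 1/(1 + 4.677) = 0.1761.
Free chlorine required for 1.95 ppm HOCl: 1.95 / 0.1761 = 11.07 ppm.
FC to add: 11.07 − 0.5 = 10.57 mg/L as Cl₂.
Cl₂ equivalent: 10.57 mg/L × 310,748 L = 3285 g.
Product at 57.1% available Cl: 3285 / 0.571 = 5753 g.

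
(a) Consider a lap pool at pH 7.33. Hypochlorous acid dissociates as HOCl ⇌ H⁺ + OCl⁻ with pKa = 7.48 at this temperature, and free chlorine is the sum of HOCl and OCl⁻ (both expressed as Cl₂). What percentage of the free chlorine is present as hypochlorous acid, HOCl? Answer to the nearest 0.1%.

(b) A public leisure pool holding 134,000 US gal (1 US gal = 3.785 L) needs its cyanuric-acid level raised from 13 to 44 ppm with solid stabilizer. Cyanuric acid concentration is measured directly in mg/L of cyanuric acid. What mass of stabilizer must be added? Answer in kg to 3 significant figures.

(a) [OCl⁻]/[HOCl] = 10^(pH − pKa) = 10^(7.33 − 7.48) = 10^-0.15 = 0.7079.
(a) Fraction as HOCl = 1 / (1 + 0.7079) = 0.5855.

(b) Volume: 134,000 US gal × 3.785 L/gal = 507,190 L.
(b) CYA to add: (44 − 13) = 31 mg/L × 507,190 L = 15,720 g cyanuric acid.

(a) 58.5%; (b) 15.7 kg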